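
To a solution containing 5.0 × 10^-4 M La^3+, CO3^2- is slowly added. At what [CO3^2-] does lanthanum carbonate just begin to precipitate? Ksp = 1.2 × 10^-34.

[CO3^2-] ≈ 7.8 × 10^-10 M

La2(CO3)3(s) ⇌ 2 La^3+ + 3 CO3^2-
Ksp = [La^3+]^2[CO3^2-]^3
Precipitation begins when Q = Ksp. With [La^3+] = 5.0 × 10^-4 M:
1.2 × 10^-34 = (5.0 × 10^-4)^2 × [CO3^2-]^3
[CO3^2-] = (1.2 × 10^-34 / 2.50 × 10^-7)^(1/3) = 7.8 × 10^-10 M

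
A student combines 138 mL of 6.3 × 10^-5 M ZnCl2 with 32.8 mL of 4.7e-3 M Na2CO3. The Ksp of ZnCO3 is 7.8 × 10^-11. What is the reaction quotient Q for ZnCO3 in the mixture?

Total volume = 138 + 32.8 = 170.8 mL.
[Zn^2+] = 6.3 × 10^-5 × (138/170.8) = 5.09 x 10^-5 M
[CO3^2-] = 4.7 × 10^-3 × (32.8/170.8) = 9.03 × 10^-4 M
ZnCO3(s) ⇌ Zn^2+(aq) + CO3^2-(aq), so Q = [Zn^2+][CO3^2-]
Q = (5.09 × 10^-5)(9.03 × 10^-4) = 4.6 x 10^-8
Q > Ksp, so ZnCO3 will precipitate.

4.6 x 10^-8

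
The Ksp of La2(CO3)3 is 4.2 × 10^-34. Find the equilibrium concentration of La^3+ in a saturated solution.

[La^3+] = 1.7 × 10^-7 M

La2(CO3)3(s) <=> 2 La^3+(aq) + 3 CO3^2-(aq)
Ksp = [La^3+]^2[CO3^2-]^3
If s mol/L of La2(CO3)3 dissolves, [La^3+] = 2s and [CO3^2-] = 3s.
Ksp = (2s)^2(3s)^3 = 108s^5
s^5 = 4.2 × 10^-34 / 108, so s = 8.28 × 10^-8 M
[La^3+] = 2s = 1.7 × 10^-7 M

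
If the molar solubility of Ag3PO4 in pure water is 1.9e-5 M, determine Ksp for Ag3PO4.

Ag3PO4(s) ⇌ 3 Ag^+(aq) + PO4^3-(aq)
Let s = molar solubility. Then [Ag^+] = 3s and [PO4^3-] = s.
Ksp = [Ag^+]^3[PO4^3-]
Substituting: Ksp = (3s)^3s = 27s^4
With s = 1.9 x 10^-5: Ksp = 3.5 x 10^-18

3.5 x 10^-18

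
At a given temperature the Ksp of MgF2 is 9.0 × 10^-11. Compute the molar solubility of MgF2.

MgF2(s) <=> Mg^2+ + 2 F^-
Ksp = [Mg^2+][F^-]^2
For each mole of MgF2 that dissolves: [Mg^2+] = s, [F^-] = 2s.
So Ksp = s × (2s)^2 = 4s^3
s^3 = 9.0 × 10^-11 / 4, so s = 2.8 x 10^-4 M

s ≈ 2.8 × 10^-4 M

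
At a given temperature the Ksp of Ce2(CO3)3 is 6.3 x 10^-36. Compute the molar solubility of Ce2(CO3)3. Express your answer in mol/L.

s ≈ 3.6 × 10^-8 M

Ce2(CO3)3(s) ⇌ 2 Ce^3+ + 3 CO3^2-
Ksp = [Ce^3+]^2[CO3^2-]^3
If s mol/L of Ce2(CO3)3 dissolves, [Ce^3+] = 2s and [CO3^2-] = 3s.
So Ksp = (2s)^2 × (3s)^3 = 108s^5
s = (6.3 x 10^-36 / 108)^(1/5) = 3.6 × 10^-8 M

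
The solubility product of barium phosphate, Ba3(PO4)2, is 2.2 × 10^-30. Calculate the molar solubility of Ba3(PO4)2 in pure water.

s ≈ 4.6 x 10^-7 M

Ba3(PO4)2(s) ⇌ 3 Ba^2+(aq) + 2 PO4^3-(aq)
Ksp = [Ba^2+]^3[PO4^3-]^2
Let s = molar solubility. Then [Ba^2+] = 3s and [PO4^3-] = 2s.
Substituting: Ksp = (3s)^3(2s)^2 = 108s^5
s^5 = 2.2 × 10^-30 / 108, so s = 4.6 × 10^-7 M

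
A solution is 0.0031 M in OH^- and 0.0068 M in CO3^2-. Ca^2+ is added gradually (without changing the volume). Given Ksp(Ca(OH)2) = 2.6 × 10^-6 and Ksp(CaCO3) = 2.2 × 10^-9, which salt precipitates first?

CaCO3

Precipitation of each salt starts when its ion product equals its Ksp.
For Ca(OH)2: 2.6 × 10^-6 = (0.0031)^2 × [Ca^2+]  ⇒  [Ca^2+] = 2.7 × 10^-1 M.
For CaCO3: 2.2 × 10^-9 = 0.0068 × [Ca^2+]  ⇒  [Ca^2+] = 3.2 × 10^-7 M.
The salt with the lower threshold [Ca^2+] precipitates first: CaCO3.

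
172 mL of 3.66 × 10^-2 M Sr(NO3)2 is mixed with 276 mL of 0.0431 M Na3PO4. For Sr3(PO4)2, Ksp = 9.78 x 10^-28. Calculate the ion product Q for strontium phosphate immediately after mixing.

Q ≈ 1.96 x 10^-9

Total volume = 172 + 276 = 448 mL.
[Sr^2+] = 3.66 × 10^-2 × (172/448) = 1.405 x 10^-2 M
[PO4^3-] = 4.31 × 10^-2 × (276/448) = 2.655 × 10^-2 M
Sr3(PO4)2(s) <=> 3 Sr^2+(aq) + 2 PO4^3-(aq), so Q = [Sr^2+]^3[PO4^3-]^2
Q = (1.405 × 10^-2)^3(2.655 × 10^-2)^2 = 1.96 x 10^-9
Q > Ksp, so Sr3(PO4)2 will precipitate.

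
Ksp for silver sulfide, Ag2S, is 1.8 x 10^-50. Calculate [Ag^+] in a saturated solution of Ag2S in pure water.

Ag2S(s) ⇌ 2 Ag^+(aq) + S^2-(aq)
Ksp = [Ag^+]^2[S^2-]
For each mole of Ag2S that dissolves: [Ag^+] = 2s, [S^2-] = s.
Ksp = (2s)^2s = 4s^3
s^3 = 1.8 x 10^-50 / 4, so s = 1.65 × 10^-17 M
[Ag^+] = 2s = 3.3 × 10^-17 M

[Ag^+] ≈ 3.3e-17 M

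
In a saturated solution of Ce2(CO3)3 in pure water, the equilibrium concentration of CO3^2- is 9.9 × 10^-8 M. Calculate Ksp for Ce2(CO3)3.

Ksp ≈ 4.2 × 10^-36

Ce2(CO3)3(s) <=> 2 Ce^3+ + 3 CO3^2-
Stoichiometry gives [Ce^3+] = (2/3)[CO3^2-] = 6.60 x 10^-8 M.
Ksp = [Ce^3+]^2[CO3^2-]^3
Ksp = (6.60 x 10^-8)^2 × (9.9 x 10^-8)^3 = 4.2 x 10^-36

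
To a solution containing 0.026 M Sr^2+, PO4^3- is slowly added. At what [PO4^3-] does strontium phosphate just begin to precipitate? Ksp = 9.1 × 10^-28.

Sr3(PO4)2(s) ⇌ 3 Sr^2+ + 2 PO4^3-
Ksp = [Sr^2+]^3[PO4^3-]^2
Precipitation begins when Q = Ksp. With [Sr^2+] = 0.026 M:
9.1 × 10^-28 = (0.026)^3 × [PO4^3-]^2
[PO4^3-] = (9.1 × 10^-28 / 1.76 × 10^-5)^(1/2) = 7.2 x 10^-12 M

7.2 x 10^-12 M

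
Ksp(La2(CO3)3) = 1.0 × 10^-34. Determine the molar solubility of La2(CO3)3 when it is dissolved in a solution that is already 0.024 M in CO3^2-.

La2(CO3)3(s) ⇌ 2 La^3+ + 3 CO3^2-
Ksp = [La^3+]^2[CO3^2-]^3
Let s be the molar solubility in this solution. [La^3+] = 2s, [CO3^2-] = 0.024 + 3s ≈ 0.024 (Ksp is small, so little additional dissolves).
Ksp ≈ (2s)^2 × (0.024)^3
s = 1.3 x 10^-15 M
Check: 3s = 4.0 x 10^-15 ≪ 0.024, so the approximation is valid.

1.3e-15 M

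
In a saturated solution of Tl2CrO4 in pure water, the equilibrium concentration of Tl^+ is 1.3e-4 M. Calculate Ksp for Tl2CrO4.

Tl2CrO4(s) ⇌ 2 Tl^+ + CrO4^2-
Stoichiometry gives [CrO4^2-] = (1/2)[Tl^+] = 6.50 x 10^-5 M.
Ksp = [Tl^+]^2[CrO4^2-]
Ksp = (1.3 × 10^-4)^2 × 6.50 x 10^-5 = 1.1 × 10^-12

1.1 × 10^-12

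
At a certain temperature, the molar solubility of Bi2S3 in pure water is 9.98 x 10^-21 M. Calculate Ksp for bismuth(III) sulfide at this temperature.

Bi2S3(s) ⇌ 2 Bi^3+(aq) + 3 S^2-(aq)
With molar solubility s: [Bi^3+] = 2s, [S^2-] = 3s.
Ksp = [Bi^3+]^2[S^2-]^3
Ksp = (2s)^2(3s)^3 = 108s^5
With s = 9.98 × 10^-21: Ksp = 1.07 × 10^-98

Ksp = 1.07 × 10^-98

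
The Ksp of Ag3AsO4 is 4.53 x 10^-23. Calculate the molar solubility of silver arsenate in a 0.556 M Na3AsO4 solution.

s ≈ 1.45 x 10^-8 M

Ag3AsO4(s) ⇌ 3 Ag^+(aq) + AsO4^3-(aq)
Ksp = [Ag^+]^3[AsO4^3-]
Let s = moles of Ag3AsO4 that dissolve per litre. [Ag^+] = 3s, [AsO4^3-] = 0.556 + s ≈ 0.556 (common-ion effect: AsO4^3- is already 0.556 M).
Ksp ≈ (3s)^3 × 0.556
s = 1.45 × 10^-8 M
Check: s = 1.4 × 10^-8 ≪ 0.556, so the approximation is valid.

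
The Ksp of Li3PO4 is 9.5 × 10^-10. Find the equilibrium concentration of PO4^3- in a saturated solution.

2.4 × 10^-3 M

Li3PO4(s) ⇌ 3 Li^+ + PO4^3-
Ksp = [Li^+]^3[PO4^3-]
For each mole of Li3PO4 that dissolves: [Li^+] = 3s, [PO4^3-] = s.
So Ksp = (3s)^3 × s = 27s^4
s = (9.5 × 10^-10 / 27)^(1/4) = 2.44 x 10^-3 M
[PO4^3-] = s = 2.4 x 10^-3 M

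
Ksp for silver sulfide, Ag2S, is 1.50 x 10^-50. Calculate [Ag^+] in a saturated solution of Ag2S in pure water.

Ag2S(s) ⇌ 2 Ag^+(aq) + S^2-(aq)
Ksp = [Ag^+]^2[S^2-]
For each mole of Ag2S that dissolves: [Ag^+] = 2s, [S^2-] = s.
Ksp = (2s)^2s = 4s^3
s^3 = 1.50 x 10^-50 / 4, so s = 1.554 × 10^-17 M
[Ag^+] = 2s = 3.11 × 10^-17 M

[Ag^+] ≈ 3.11 × 10^-17 M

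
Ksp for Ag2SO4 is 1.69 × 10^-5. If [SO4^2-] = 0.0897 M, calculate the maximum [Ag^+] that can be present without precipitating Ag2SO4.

Ag2SO4(s) ⇌ 2 Ag^+ + SO4^2-
Ksp = [Ag^+]^2[SO4^2-]
Precipitation begins when Q = Ksp. With [SO4^2-] = 0.0897 M:
1.69 × 10^-5 = (0.0897) × [Ag^+]^2
[Ag^+] = (1.69 × 10^-5 / 8.97 x 10^-2)^(1/2) = 1.37 × 10^-2 M

[Ag^+] ≈ 1.37 × 10^-2 M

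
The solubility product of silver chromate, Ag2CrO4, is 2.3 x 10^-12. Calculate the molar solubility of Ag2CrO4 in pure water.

Ag2CrO4(s) ⇌ 2 Ag^+(aq) + CrO4^2-(aq)
Ksp = [Ag^+]^2[CrO4^2-]
If s mol/L of Ag2CrO4 dissolves, [Ag^+] = 2s and [CrO4^2-] = s.
So Ksp = (2s)^2 × s = 4s^3
s^3 = 2.3 x 10^-12 / 4, so s = 8.3 x 10^-5 M

s ≈ 8.3e-5 M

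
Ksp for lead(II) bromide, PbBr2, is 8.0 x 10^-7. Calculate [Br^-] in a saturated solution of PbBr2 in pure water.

PbBr2(s) ⇌ Pb^2+(aq) + 2 Br^-(aq)
Ksp = [Pb^2+][Br^-]^2
Let s = molar solubility. Then [Pb^2+] = s and [Br^-] = 2s.
Ksp = s(2s)^2 = 4s^3
s = (8.0 x 10^-7 / 4)^(1/3) = 5.85 × 10^-3 M
[Br^-] = 2s = 1.2 x 10^-2 M

[Br^-] = 0.012 M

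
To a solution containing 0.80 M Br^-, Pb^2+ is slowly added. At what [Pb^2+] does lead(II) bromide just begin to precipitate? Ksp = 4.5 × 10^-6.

PbBr2(s) ⇌ Pb^2+ + 2 Br^-
Ksp = [Pb^2+][Br^-]^2
Precipitation begins when Q = Ksp. With [Br^-] = 0.80 M:
4.5 × 10^-6 = (0.80)^2 × [Pb^2+]
[Pb^2+] = (4.5 × 10^-6 / 6.40 × 10^-1) = 7.0 x 10^-6 M

[Pb^2+] ≈ 7.0e-6 M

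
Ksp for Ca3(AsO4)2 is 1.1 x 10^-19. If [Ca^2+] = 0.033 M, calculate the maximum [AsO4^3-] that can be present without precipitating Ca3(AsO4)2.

[AsO4^3-] = 5.5 × 10^-8 M

Ca3(AsO4)2(s) <=> 3 Ca^2+ + 2 AsO4^3-
Ksp = [Ca^2+]^3[AsO4^3-]^2
Precipitation begins when Q = Ksp. With [Ca^2+] = 0.033 M:
1.1 x 10^-19 = (0.033)^3 × [AsO4^3-]^2
[AsO4^3-] = (1.1 x 10^-19 / 3.59 × 10^-5)^(1/2) = 5.5 × 10^-8 M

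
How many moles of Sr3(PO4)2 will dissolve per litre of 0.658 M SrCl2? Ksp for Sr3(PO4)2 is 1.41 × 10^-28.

Sr3(PO4)2(s) <=> 3 Sr^2+(aq) + 2 PO4^3-(aq)
Ksp = [Sr^2+]^3[PO4^3-]^2
Let s = moles of Sr3(PO4)2 that dissolve per litre. [Sr^2+] = 0.658 + 3s ≈ 0.658, [PO4^3-] = 2s (common-ion effect: Sr^2+ is already 0.658 M).
Ksp ≈ (0.658)^3 × (2s)^2
s = 1.11 x 10^-14 M
Check: 3s = 3.3 × 10^-14 ≪ 0.658, so the approximation is valid.

s ≈ 1.11e-14 M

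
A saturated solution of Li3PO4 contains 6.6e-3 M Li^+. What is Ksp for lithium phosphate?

Ksp ≈ 6.3 × 10^-10

Li3PO4(s) ⇌ 3 Li^+(aq) + PO4^3-(aq)
Stoichiometry gives [PO4^3-] = (1/3)[Li^+] = 2.20 × 10^-3 M.
Ksp = [Li^+]^3[PO4^3-]
Ksp = (6.6 × 10^-3)^3 × 2.20 x 10^-3 = 6.3 x 10^-10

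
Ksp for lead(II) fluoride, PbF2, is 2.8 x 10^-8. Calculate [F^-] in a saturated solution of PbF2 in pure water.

PbF2(s) <=> Pb^2+ + 2 F^-
Ksp = [Pb^2+][F^-]^2
Let s = molar solubility. Then [Pb^2+] = s and [F^-] = 2s.
Ksp = s(2s)^2 = 4s^3
Solving, s = (2.8 x 10^-8/4)^(1/3) = 1.91 × 10^-3 M
[F^-] = 2s = 3.8 x 10^-3 M

3.8 x 10^-3 M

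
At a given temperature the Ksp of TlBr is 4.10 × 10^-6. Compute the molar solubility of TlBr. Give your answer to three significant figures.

s ≈ 2.02 × 10^-3 M

TlBr(s) ⇌ Tl^+(aq) + Br^-(aq)
Ksp = [Tl^+][Br^-]
Let s = molar solubility. Then [Tl^+] = s and [Br^-] = s.
Ksp = s × s = s^2
s = (4.10 × 10^-6)^(1/2) = 2.02 × 10^-3 M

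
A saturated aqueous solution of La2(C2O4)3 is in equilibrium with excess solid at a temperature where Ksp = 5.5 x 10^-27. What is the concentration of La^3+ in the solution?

[La^3+] = 4.4 × 10^-6 M

La2(C2O4)3(s) ⇌ 2 La^3+ + 3 C2O4^2-
Ksp = [La^3+]^2[C2O4^2-]^3
For each mole of La2(C2O4)3 that dissolves: [La^3+] = 2s, [C2O4^2-] = 3s.
Substituting: Ksp = (2s)^2(3s)^3 = 108s^5
Solving, s = (5.5 x 10^-27/108)^(1/5) = 2.19 × 10^-6 M
[La^3+] = 2s = 4.4 × 10^-6 M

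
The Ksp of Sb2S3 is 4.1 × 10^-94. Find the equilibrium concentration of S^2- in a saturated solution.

Sb2S3(s) <=> 2 Sb^3+(aq) + 3 S^2-(aq)
Ksp = [Sb^3+]^2[S^2-]^3
For each mole of Sb2S3 that dissolves: [Sb^3+] = 2s, [S^2-] = 3s.
So Ksp = (2s)^2 × (3s)^3 = 108s^5
Solving, s = (4.1 × 10^-94/108)^(1/5) = 8.24 × 10^-20 M
[S^2-] = 3s = 2.5 × 10^-19 M

2.5 × 10^-19 M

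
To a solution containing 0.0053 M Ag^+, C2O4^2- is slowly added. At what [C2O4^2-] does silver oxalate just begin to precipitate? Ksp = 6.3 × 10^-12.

Ag2C2O4(s) <=> 2 Ag^+(aq) + C2O4^2-(aq)
Ksp = [Ag^+]^2[C2O4^2-]
Precipitation begins when Q = Ksp. With [Ag^+] = 0.0053 M:
6.3 × 10^-12 = (0.0053)^2 × [C2O4^2-]
[C2O4^2-] = (6.3 × 10^-12 / 2.81 x 10^-5) = 2.2 × 10^-7 M

2.2 x 10^-7 M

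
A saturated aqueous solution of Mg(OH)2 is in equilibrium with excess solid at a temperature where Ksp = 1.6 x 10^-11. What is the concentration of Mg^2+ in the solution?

Mg(OH)2(s) ⇌ Mg^2+(aq) + 2 OH^-(aq)
Ksp = [Mg^2+][OH^-]^2
With molar solubility s: [Mg^2+] = s, [OH^-] = 2s.
So Ksp = s × (2s)^2 = 4s^3
s^3 = 1.6 x 10^-11 / 4, so s = 1.59 × 10^-4 M
[Mg^2+] = s = 1.6 × 10^-4 M

1.6 × 10^-4 M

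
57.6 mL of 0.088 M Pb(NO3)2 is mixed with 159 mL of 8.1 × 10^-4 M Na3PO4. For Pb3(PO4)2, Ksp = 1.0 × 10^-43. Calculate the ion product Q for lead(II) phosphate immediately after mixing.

Q = 4.5 × 10^-12

Total volume = 57.6 + 159 = 216.6 mL.
[Pb^2+] = 8.8 × 10^-2 × (57.6/216.6) = 2.34 × 10^-2 M
[PO4^3-] = 8.1 x 10^-4 × (159/216.6) = 5.95 × 10^-4 M
Pb3(PO4)2(s) <=> 3 Pb^2+(aq) + 2 PO4^3-(aq), so Q = [Pb^2+]^3[PO4^3-]^2
Q = (2.34 × 10^-2)^3(5.95 x 10^-4)^2 = 4.5 x 10^-12
Q > Ksp, so Pb3(PO4)2 will precipitate.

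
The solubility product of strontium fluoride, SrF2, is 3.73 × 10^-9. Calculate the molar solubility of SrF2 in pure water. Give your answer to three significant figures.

9.77e-4 M

SrF2(s) ⇌ Sr^2+ + 2 F^-
Ksp = [Sr^2+][F^-]^2
For each mole of SrF2 that dissolves: [Sr^2+] = s, [F^-] = 2s.
Substituting: Ksp = s(2s)^2 = 4s^3
Solving, s = (3.73 × 10^-9/4)^(1/3) = 9.77 x 10^-4 M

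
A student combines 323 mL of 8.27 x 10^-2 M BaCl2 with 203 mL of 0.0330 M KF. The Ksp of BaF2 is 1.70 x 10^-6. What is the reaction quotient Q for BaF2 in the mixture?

Total volume = 323 + 203 = 526 mL.
[Ba^2+] = 8.27 x 10^-2 × (323/526) = 5.078 × 10^-2 M
[F^-] = 3.30 x 10^-2 × (203/526) = 1.274 × 10^-2 M
BaF2(s) <=> Ba^2+(aq) + 2 F^-(aq), so Q = [Ba^2+][F^-]^2
Q = (5.078 × 10^-2)(1.274 x 10^-2)^2 = 8.24 × 10^-6
Q > Ksp, so BaF2 will precipitate.

Q ≈ 8.24 × 10^-6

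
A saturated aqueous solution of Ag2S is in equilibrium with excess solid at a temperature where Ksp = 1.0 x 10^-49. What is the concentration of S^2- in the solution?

Ag2S(s) ⇌ 2 Ag^+(aq) + S^2-(aq)
Ksp = [Ag^+]^2[S^2-]
If s mol/L of Ag2S dissolves, [Ag^+] = 2s and [S^2-] = s.
Substituting: Ksp = (2s)^2s = 4s^3
s = (1.0 x 10^-49 / 4)^(1/3) = 2.92 x 10^-17 M
[S^2-] = s = 2.9 x 10^-17 M

[S^2-] = 2.9 × 10^-17 M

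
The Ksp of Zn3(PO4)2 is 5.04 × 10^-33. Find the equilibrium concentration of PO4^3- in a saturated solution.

[PO4^3-] = 2.72 × 10^-7 M

Zn3(PO4)2(s) ⇌ 3 Zn^2+(aq) + 2 PO4^3-(aq)
Ksp = [Zn^2+]^3[PO4^3-]^2
Let s = molar solubility. Then [Zn^2+] = 3s and [PO4^3-] = 2s.
So Ksp = (3s)^3 × (2s)^2 = 108s^5
s^5 = 5.04 × 10^-33 / 108, so s = 1.361 × 10^-7 M
[PO4^3-] = 2s = 2.72 × 10^-7 M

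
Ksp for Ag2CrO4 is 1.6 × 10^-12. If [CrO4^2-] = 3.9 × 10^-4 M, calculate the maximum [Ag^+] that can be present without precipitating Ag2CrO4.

Ag2CrO4(s) <=> 2 Ag^+ + CrO4^2-
Ksp = [Ag^+]^2[CrO4^2-]
Precipitation begins when Q = Ksp. With [CrO4^2-] = 3.9 × 10^-4 M:
1.6 × 10^-12 = (3.9 × 10^-4) × [Ag^+]^2
[Ag^+] = (1.6 × 10^-12 / 3.9 x 10^-4)^(1/2) = 6.4 × 10^-5 M

[Ag^+] ≈ 6.4 × 10^-5 M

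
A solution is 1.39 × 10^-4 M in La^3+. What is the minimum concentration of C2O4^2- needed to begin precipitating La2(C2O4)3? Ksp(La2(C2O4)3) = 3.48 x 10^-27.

5.65 × 10^-7 M

La2(C2O4)3(s) ⇌ 2 La^3+(aq) + 3 C2O4^2-(aq)
Ksp = [La^3+]^2[C2O4^2-]^3
Precipitation begins when Q = Ksp. With [La^3+] = 1.39 × 10^-4 M:
3.48 x 10^-27 = (1.39 × 10^-4)^2 × [C2O4^2-]^3
[C2O4^2-] = (3.48 x 10^-27 / 1.932 × 10^-8)^(1/3) = 5.65 x 10^-7 M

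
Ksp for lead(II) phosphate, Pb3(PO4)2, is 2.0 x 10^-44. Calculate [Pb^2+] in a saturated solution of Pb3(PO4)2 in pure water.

Pb3(PO4)2(s) <=> 3 Pb^2+ + 2 PO4^3-
Ksp = [Pb^2+]^3[PO4^3-]^2
If s mol/L of Pb3(PO4)2 dissolves, [Pb^2+] = 3s and [PO4^3-] = 2s.
So Ksp = (3s)^3 × (2s)^2 = 108s^5
Solving, s = (2.0 x 10^-44/108)^(1/5) = 7.14 × 10^-10 M
[Pb^2+] = 3s = 2.1 × 10^-9 M

[Pb^2+] ≈ 2.1e-9 M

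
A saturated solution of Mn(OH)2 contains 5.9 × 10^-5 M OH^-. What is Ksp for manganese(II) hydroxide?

1.0 x 10^-13

Mn(OH)2(s) ⇌ Mn^2+ + 2 OH^-
Stoichiometry gives [Mn^2+] = (1/2)[OH^-] = 2.95 × 10^-5 M.
Ksp = [Mn^2+][OH^-]^2
Ksp = 2.95 × 10^-5 × (5.9 × 10^-5)^2 = 1.0 × 10^-13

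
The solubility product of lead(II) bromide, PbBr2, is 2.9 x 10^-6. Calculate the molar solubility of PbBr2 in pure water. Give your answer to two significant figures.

PbBr2(s) ⇌ Pb^2+(aq) + 2 Br^-(aq)
Ksp = [Pb^2+][Br^-]^2
If s mol/L of PbBr2 dissolves, [Pb^2+] = s and [Br^-] = 2s.
Ksp = s(2s)^2 = 4s^3
Solving, s = (2.9 x 10^-6/4)^(1/3) = 9.0 x 10^-3 M

s ≈ 9.0 × 10^-3 M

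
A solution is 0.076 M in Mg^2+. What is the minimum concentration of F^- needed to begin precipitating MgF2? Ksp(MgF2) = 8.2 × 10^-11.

MgF2(s) <=> Mg^2+ + 2 F^-
Ksp = [Mg^2+][F^-]^2
Precipitation begins when Q = Ksp. With [Mg^2+] = 0.076 M:
8.2 × 10^-11 = (0.076) × [F^-]^2
[F^-] = (8.2 × 10^-11 / 7.6 × 10^-2)^(1/2) = 3.3 × 10^-5 M

3.3 × 10^-5 M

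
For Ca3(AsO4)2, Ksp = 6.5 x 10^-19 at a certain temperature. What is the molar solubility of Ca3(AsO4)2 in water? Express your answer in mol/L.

Ca3(AsO4)2(s) ⇌ 3 Ca^2+ + 2 AsO4^3-
Ksp = [Ca^2+]^3[AsO4^3-]^2
If s mol/L of Ca3(AsO4)2 dissolves, [Ca^2+] = 3s and [AsO4^3-] = 2s.
Substituting: Ksp = (3s)^3(2s)^2 = 108s^5
s^5 = 6.5 x 10^-19 / 108, so s = 9.0 x 10^-5 M

s ≈ 9.0e-5 M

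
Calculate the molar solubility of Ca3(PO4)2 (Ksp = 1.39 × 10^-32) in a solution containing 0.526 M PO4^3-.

Ca3(PO4)2(s) ⇌ 3 Ca^2+(aq) + 2 PO4^3-(aq)
Ksp = [Ca^2+]^3[PO4^3-]^2
If s mol/L dissolves here, [Ca^2+] = 3s, [PO4^3-] = 0.526 + 2s ≈ 0.526 (since the PO4^3- already present dominates).
Ksp ≈ (3s)^3 × (0.526)^2
s = 1.23 × 10^-11 M
Check: 2s = 2.5 × 10^-11 ≪ 0.526, so the approximation is valid.

s = 1.23 x 10^-11 M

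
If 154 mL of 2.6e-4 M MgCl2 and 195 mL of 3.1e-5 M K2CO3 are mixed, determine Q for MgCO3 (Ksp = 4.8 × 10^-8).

Total volume = 154 + 195 = 349 mL.
[Mg^2+] = 2.6 × 10^-4 × (154/349) = 1.15 × 10^-4 M
[CO3^2-] = 3.1 x 10^-5 × (195/349) = 1.73 × 10^-5 M
MgCO3(s) ⇌ Mg^2+(aq) + CO3^2-(aq), so Q = [Mg^2+][CO3^2-]
Q = (1.15 × 10^-4)(1.73 x 10^-5) = 2.0 x 10^-9
Q < Ksp, so no precipitate of MgCO3 forms.

Q ≈ 2.0 × 10^-9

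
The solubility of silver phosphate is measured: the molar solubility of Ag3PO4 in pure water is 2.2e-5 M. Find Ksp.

Ag3PO4(s) <=> 3 Ag^+(aq) + PO4^3-(aq)
With molar solubility s: [Ag^+] = 3s, [PO4^3-] = s.
Ksp = [Ag^+]^3[PO4^3-]
Ksp = (3s)^3s = 27s^4
With s = 2.2 × 10^-5: Ksp = 6.3 x 10^-18

Ksp ≈ 6.3e-18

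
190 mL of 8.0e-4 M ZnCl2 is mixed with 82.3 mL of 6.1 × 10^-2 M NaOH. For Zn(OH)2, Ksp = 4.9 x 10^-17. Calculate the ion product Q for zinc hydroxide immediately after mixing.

1.9 × 10^-7

Total volume = 190 + 82.3 = 272.3 mL.
[Zn^2+] = 8.0 × 10^-4 × (190/272.3) = 5.58 × 10^-4 M
[OH^-] = 6.1 × 10^-2 × (82.3/272.3) = 1.84 x 10^-2 M
Zn(OH)2(s) <=> Zn^2+ + 2 OH^-, so Q = [Zn^2+][OH^-]^2
Q = (5.58 x 10^-4)(1.84 × 10^-2)^2 = 1.9 × 10^-7
Q > Ksp, so Zn(OH)2 will precipitate.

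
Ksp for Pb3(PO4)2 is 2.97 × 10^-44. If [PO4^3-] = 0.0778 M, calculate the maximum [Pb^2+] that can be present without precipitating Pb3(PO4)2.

Pb3(PO4)2(s) ⇌ 3 Pb^2+(aq) + 2 PO4^3-(aq)
Ksp = [Pb^2+]^3[PO4^3-]^2
Precipitation begins when Q = Ksp. With [PO4^3-] = 0.0778 M:
2.97 × 10^-44 = (0.0778)^2 × [Pb^2+]^3
[Pb^2+] = (2.97 × 10^-44 / 6.053 × 10^-3)^(1/3) = 1.70 x 10^-14 M

[Pb^2+] = 1.70 × 10^-14 M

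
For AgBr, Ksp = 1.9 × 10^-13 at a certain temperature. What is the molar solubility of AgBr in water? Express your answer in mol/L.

AgBr(s) ⇌ Ag^+(aq) + Br^-(aq)
Ksp = [Ag^+][Br^-]
If s mol/L of AgBr dissolves, [Ag^+] = s and [Br^-] = s.
Ksp = s^2
s = √(1.9 × 10^-13) = 4.4 x 10^-7 M

s = 4.4e-7 M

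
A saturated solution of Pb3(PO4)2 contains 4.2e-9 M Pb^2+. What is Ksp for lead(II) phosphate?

Pb3(PO4)2(s) ⇌ 3 Pb^2+ + 2 PO4^3-
Stoichiometry gives [PO4^3-] = (2/3)[Pb^2+] = 2.80 × 10^-9 M.
Ksp = [Pb^2+]^3[PO4^3-]^2
Ksp = (4.2 × 10^-9)^3 × (2.80 × 10^-9)^2 = 5.8 × 10^-43

Ksp ≈ 5.8e-43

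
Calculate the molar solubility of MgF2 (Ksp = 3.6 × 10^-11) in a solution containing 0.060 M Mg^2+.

s ≈ 1.2 × 10^-5 M

MgF2(s) ⇌ Mg^2+ + 2 F^-
Ksp = [Mg^2+][F^-]^2
If s mol/L dissolves here, [Mg^2+] = 0.060 + s ≈ 0.060, [F^-] = 2s (since the Mg^2+ already present dominates).
Ksp ≈ 0.060 × (2s)^2
s = 1.2 × 10^-5 M
Check: s = 1.2 x 10^-5 ≪ 0.060, so the approximation is valid.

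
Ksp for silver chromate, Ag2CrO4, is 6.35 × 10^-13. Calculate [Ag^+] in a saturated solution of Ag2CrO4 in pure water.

Ag2CrO4(s) ⇌ 2 Ag^+ + CrO4^2-
Ksp = [Ag^+]^2[CrO4^2-]
If s mol/L of Ag2CrO4 dissolves, [Ag^+] = 2s and [CrO4^2-] = s.
Ksp = (2s)^2s = 4s^3
s = (6.35 × 10^-13 / 4)^(1/3) = 5.415 x 10^-5 M
[Ag^+] = 2s = 1.08 × 10^-4 M

1.08 × 10^-4 M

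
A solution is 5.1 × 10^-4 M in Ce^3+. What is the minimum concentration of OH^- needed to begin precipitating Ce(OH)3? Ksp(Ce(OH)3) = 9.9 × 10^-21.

2.7 x 10^-6 M

Ce(OH)3(s) ⇌ Ce^3+(aq) + 3 OH^-(aq)
Ksp = [Ce^3+][OH^-]^3
Precipitation begins when Q = Ksp. With [Ce^3+] = 5.1 × 10^-4 M:
9.9 × 10^-21 = (5.1 × 10^-4) × [OH^-]^3
[OH^-] = (9.9 × 10^-21 / 5.1 × 10^-4)^(1/3) = 2.7 × 10^-6 M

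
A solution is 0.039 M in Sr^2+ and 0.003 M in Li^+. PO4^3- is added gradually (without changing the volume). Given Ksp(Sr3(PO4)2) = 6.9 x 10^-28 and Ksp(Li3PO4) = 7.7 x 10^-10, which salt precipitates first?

Sr3(PO4)2

Each salt begins to precipitate when Q = Ksp, i.e. when [PO4^3-] reaches its threshold.
For Sr3(PO4)2: 6.9 x 10^-28 = (0.039)^3 × [PO4^3-]^2  ⇒  [PO4^3-] = 3.4 × 10^-12 M.
For Li3PO4: 7.7 x 10^-10 = (0.003)^3 × [PO4^3-]  ⇒  [PO4^3-] = 2.9 × 10^-2 M.
The salt with the lower threshold [PO4^3-] precipitates first: Sr3(PO4)2.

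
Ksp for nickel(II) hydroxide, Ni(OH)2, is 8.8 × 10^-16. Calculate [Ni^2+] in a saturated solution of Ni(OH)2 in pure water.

6.0e-6 M

Ni(OH)2(s) <=> Ni^2+(aq) + 2 OH^-(aq)
Ksp = [Ni^2+][OH^-]^2
Let s = molar solubility. Then [Ni^2+] = s and [OH^-] = 2s.
Substituting: Ksp = s(2s)^2 = 4s^3
Solving, s = (8.8 × 10^-16/4)^(1/3) = 6.04 × 10^-6 M
[Ni^2+] = s = 6.0 × 10^-6 M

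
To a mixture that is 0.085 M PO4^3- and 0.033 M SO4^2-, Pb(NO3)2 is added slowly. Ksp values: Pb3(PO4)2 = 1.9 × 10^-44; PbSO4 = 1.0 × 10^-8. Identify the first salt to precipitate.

Pb3(PO4)2

Precipitation of each salt starts when its ion product equals its Ksp.
For Pb3(PO4)2: 1.9 × 10^-44 = (0.085)^2 × [Pb^2+]^3  ⇒  [Pb^2+] = 1.4 × 10^-14 M.
For PbSO4: 1.0 × 10^-8 = 0.033 × [Pb^2+]  ⇒  [Pb^2+] = 3.0 × 10^-7 M.
The salt with the lower threshold [Pb^2+] precipitates first: Pb3(PO4)2.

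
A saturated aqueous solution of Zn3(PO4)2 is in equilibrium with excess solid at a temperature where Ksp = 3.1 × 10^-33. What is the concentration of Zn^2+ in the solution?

Zn3(PO4)2(s) ⇌ 3 Zn^2+(aq) + 2 PO4^3-(aq)
Ksp = [Zn^2+]^3[PO4^3-]^2
With molar solubility s: [Zn^2+] = 3s, [PO4^3-] = 2s.
Ksp = (3s)^3(2s)^2 = 108s^5
s^5 = 3.1 × 10^-33 / 108, so s = 1.23 x 10^-7 M
[Zn^2+] = 3s = 3.7 x 10^-7 M

3.7e-7 M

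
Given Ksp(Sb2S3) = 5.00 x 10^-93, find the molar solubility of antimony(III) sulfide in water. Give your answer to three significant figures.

s = 1.36 x 10^-19 M

Sb2S3(s) ⇌ 2 Sb^3+(aq) + 3 S^2-(aq)
Ksp = [Sb^3+]^2[S^2-]^3
With molar solubility s: [Sb^3+] = 2s, [S^2-] = 3s.
So Ksp = (2s)^2 × (3s)^3 = 108s^5
Solving, s = (5.00 x 10^-93/108)^(1/5) = 1.36 x 10^-19 M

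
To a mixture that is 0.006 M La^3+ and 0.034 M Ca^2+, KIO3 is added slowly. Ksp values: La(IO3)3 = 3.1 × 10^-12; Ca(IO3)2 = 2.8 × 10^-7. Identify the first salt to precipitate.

La(IO3)3

Precipitation of each salt starts when its ion product equals its Ksp.
For La(IO3)3: 3.1 × 10^-12 = 0.006 × [IO3^-]^3  ⇒  [IO3^-] = 8.0 × 10^-4 M.
For Ca(IO3)2: 2.8 × 10^-7 = 0.034 × [IO3^-]^2  ⇒  [IO3^-] = 2.9 x 10^-3 M.
The salt with the lower threshold [IO3^-] precipitates first: La(IO3)3.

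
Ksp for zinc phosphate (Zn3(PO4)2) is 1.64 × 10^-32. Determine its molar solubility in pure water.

s = 1.72 × 10^-7 M

Zn3(PO4)2(s) <=> 3 Zn^2+ + 2 PO4^3-
Ksp = [Zn^2+]^3[PO4^3-]^2
If s mol/L of Zn3(PO4)2 dissolves, [Zn^2+] = 3s and [PO4^3-] = 2s.
Substituting: Ksp = (3s)^3(2s)^2 = 108s^5
Solving, s = (1.64 × 10^-32/108)^(1/5) = 1.72 × 10^-7 M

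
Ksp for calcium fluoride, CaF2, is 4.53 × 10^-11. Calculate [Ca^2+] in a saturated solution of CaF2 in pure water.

[Ca^2+] = 2.25 × 10^-4 M

CaF2(s) <=> Ca^2+(aq) + 2 F^-(aq)
Ksp = [Ca^2+][F^-]^2
For each mole of CaF2 that dissolves: [Ca^2+] = s, [F^-] = 2s.
So Ksp = s × (2s)^2 = 4s^3
s = (4.53 × 10^-11 / 4)^(1/3) = 2.246 × 10^-4 M
[Ca^2+] = s = 2.25 x 10^-4 M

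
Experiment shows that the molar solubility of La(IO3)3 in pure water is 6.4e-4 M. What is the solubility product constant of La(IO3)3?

Ksp ≈ 4.5e-12

La(IO3)3(s) ⇌ La^3+(aq) + 3 IO3^-(aq)
With molar solubility s: [La^3+] = s, [IO3^-] = 3s.
Ksp = [La^3+][IO3^-]^3
So Ksp = s × (3s)^3 = 27s^4
Ksp = 27 × (6.4 × 10^-4)^4 = 4.5 × 10^-12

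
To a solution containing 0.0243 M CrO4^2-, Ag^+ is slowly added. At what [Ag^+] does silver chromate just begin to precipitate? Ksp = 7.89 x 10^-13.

[Ag^+] = 5.70 × 10^-6 M

Ag2CrO4(s) <=> 2 Ag^+(aq) + CrO4^2-(aq)
Ksp = [Ag^+]^2[CrO4^2-]
Precipitation begins when Q = Ksp. With [CrO4^2-] = 0.0243 M:
7.89 x 10^-13 = (0.0243) × [Ag^+]^2
[Ag^+] = (7.89 x 10^-13 / 2.43 x 10^-2)^(1/2) = 5.70 x 10^-6 M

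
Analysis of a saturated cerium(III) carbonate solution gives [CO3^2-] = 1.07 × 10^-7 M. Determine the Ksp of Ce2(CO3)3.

Ce2(CO3)3(s) ⇌ 2 Ce^3+(aq) + 3 CO3^2-(aq)
Stoichiometry gives [Ce^3+] = (2/3)[CO3^2-] = 7.133 × 10^-8 M.
Ksp = [Ce^3+]^2[CO3^2-]^3
Ksp = (7.133 × 10^-8)^2 × (1.07 x 10^-7)^3 = 6.23 × 10^-36

Ksp = 6.23 × 10^-36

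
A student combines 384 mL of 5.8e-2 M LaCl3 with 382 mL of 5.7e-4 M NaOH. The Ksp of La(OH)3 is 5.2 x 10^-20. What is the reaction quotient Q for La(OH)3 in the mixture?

Q ≈ 6.7e-13

Total volume = 384 + 382 = 766 mL.
[La^3+] = 5.8 x 10^-2 × (384/766) = 2.91 × 10^-2 M
[OH^-] = 5.7 x 10^-4 × (382/766) = 2.84 × 10^-4 M
La(OH)3(s) ⇌ La^3+(aq) + 3 OH^-(aq), so Q = [La^3+][OH^-]^3
Q = (2.91 × 10^-2)(2.84 × 10^-4)^3 = 6.7 × 10^-13
Q > Ksp, so La(OH)3 will precipitate.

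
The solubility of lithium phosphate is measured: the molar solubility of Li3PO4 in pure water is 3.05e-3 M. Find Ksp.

Li3PO4(s) ⇌ 3 Li^+ + PO4^3-
Let s = molar solubility. Then [Li^+] = 3s and [PO4^3-] = s.
Ksp = [Li^+]^3[PO4^3-]
So Ksp = (3s)^3 × s = 27s^4
With s = 3.05 x 10^-3: Ksp = 2.34 × 10^-9

Ksp = 2.34 × 10^-9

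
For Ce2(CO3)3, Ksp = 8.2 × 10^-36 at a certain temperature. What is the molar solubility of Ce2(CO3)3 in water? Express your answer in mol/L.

Ce2(CO3)3(s) ⇌ 2 Ce^3+(aq) + 3 CO3^2-(aq)
Ksp = [Ce^3+]^2[CO3^2-]^3
Let s = molar solubility. Then [Ce^3+] = 2s and [CO3^2-] = 3s.
Substituting: Ksp = (2s)^2(3s)^3 = 108s^5
s = (8.2 × 10^-36 / 108)^(1/5) = 3.8 x 10^-8 M

3.8e-8 M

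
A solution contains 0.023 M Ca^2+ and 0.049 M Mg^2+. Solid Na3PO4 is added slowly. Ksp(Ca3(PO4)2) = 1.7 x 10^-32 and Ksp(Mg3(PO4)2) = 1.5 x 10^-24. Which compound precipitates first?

Ca3(PO4)2

Precipitation of each salt starts when its ion product equals its Ksp.
For Ca3(PO4)2: 1.7 x 10^-32 = (0.023)^3 × [PO4^3-]^2  ⇒  [PO4^3-] = 3.7 x 10^-14 M.
For Mg3(PO4)2: 1.5 x 10^-24 = (0.049)^3 × [PO4^3-]^2  ⇒  [PO4^3-] = 1.1 × 10^-10 M.
The salt with the lower threshold [PO4^3-] precipitates first: Ca3(PO4)2.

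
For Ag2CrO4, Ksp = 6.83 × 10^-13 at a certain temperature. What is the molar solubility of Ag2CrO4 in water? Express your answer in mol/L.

Ag2CrO4(s) ⇌ 2 Ag^+ + CrO4^2-
Ksp = [Ag^+]^2[CrO4^2-]
With molar solubility s: [Ag^+] = 2s, [CrO4^2-] = s.
Ksp = (2s)^2s = 4s^3
s^3 = 6.83 × 10^-13 / 4, so s = 5.55 x 10^-5 M

s ≈ 5.55 × 10^-5 M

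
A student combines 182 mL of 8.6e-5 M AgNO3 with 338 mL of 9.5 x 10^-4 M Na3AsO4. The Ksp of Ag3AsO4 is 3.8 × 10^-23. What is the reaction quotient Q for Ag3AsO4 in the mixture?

1.7 × 10^-17

Total volume = 182 + 338 = 520 mL.
[Ag^+] = 8.6 × 10^-5 × (182/520) = 3.01 × 10^-5 M
[AsO4^3-] = 9.5 × 10^-4 × (338/520) = 6.18 x 10^-4 M
Ag3AsO4(s) ⇌ 3 Ag^+ + AsO4^3-, so Q = [Ag^+]^3[AsO4^3-]
Q = (3.01 x 10^-5)^3(6.18 × 10^-4) = 1.7 × 10^-17
Q > Ksp, so Ag3AsO4 will precipitate.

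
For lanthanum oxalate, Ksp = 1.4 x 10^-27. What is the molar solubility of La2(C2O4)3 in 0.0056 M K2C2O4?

4.5e-11 M

La2(C2O4)3(s) ⇌ 2 La^3+ + 3 C2O4^2-
Ksp = [La^3+]^2[C2O4^2-]^3
If s mol/L dissolves here, [La^3+] = 2s, [C2O4^2-] = 0.0056 + 3s ≈ 0.0056 (Ksp is small, so little additional dissolves).
Ksp ≈ (2s)^2 × (0.0056)^3
s = 4.5 × 10^-11 M
Check: 3s = 1.3 x 10^-10 ≪ 0.0056, so the approximation is valid.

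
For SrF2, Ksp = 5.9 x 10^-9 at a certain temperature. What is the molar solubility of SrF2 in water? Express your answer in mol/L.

SrF2(s) <=> Sr^2+ + 2 F^-
Ksp = [Sr^2+][F^-]^2
Let s = molar solubility. Then [Sr^2+] = s and [F^-] = 2s.
Ksp = s(2s)^2 = 4s^3
s^3 = 5.9 x 10^-9 / 4, so s = 1.1 x 10^-3 M

s ≈ 1.1 × 10^-3 M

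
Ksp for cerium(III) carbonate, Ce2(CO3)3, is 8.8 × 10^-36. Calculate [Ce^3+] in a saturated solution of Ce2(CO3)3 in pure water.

[Ce^3+] = 7.6 × 10^-8 M

Ce2(CO3)3(s) ⇌ 2 Ce^3+(aq) + 3 CO3^2-(aq)
Ksp = [Ce^3+]^2[CO3^2-]^3
Let s = molar solubility. Then [Ce^3+] = 2s and [CO3^2-] = 3s.
So Ksp = (2s)^2 × (3s)^3 = 108s^5
Solving, s = (8.8 × 10^-36/108)^(1/5) = 3.82 × 10^-8 M
[Ce^3+] = 2s = 7.6 x 10^-8 M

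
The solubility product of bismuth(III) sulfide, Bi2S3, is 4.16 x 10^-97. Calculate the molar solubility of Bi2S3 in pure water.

Bi2S3(s) ⇌ 2 Bi^3+(aq) + 3 S^2-(aq)
Ksp = [Bi^3+]^2[S^2-]^3
With molar solubility s: [Bi^3+] = 2s, [S^2-] = 3s.
So Ksp = (2s)^2 × (3s)^3 = 108s^5
s^5 = 4.16 x 10^-97 / 108, so s = 2.08 x 10^-20 M

2.08 x 10^-20 M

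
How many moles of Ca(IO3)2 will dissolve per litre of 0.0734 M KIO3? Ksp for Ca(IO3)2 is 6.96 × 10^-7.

1.29 × 10^-4 M

Ca(IO3)2(s) <=> Ca^2+(aq) + 2 IO3^-(aq)
Ksp = [Ca^2+][IO3^-]^2
Let s = moles of Ca(IO3)2 that dissolve per litre. [Ca^2+] = s, [IO3^-] = 0.0734 + 2s ≈ 0.0734 (common-ion effect: IO3^- is already 0.0734 M).
Ksp ≈ s × (0.0734)^2
s = 1.29 × 10^-4 M
Check: 2s = 2.6 × 10^-4 ≪ 0.0734, so the approximation is valid.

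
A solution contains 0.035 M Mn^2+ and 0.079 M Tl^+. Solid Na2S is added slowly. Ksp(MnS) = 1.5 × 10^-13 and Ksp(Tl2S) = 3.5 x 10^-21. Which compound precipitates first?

Tl2S

Precipitation of each salt starts when its ion product equals its Ksp.
For MnS: 1.5 × 10^-13 = 0.035 × [S^2-]  ⇒  [S^2-] = 4.3 × 10^-12 M.
For Tl2S: 3.5 x 10^-21 = (0.079)^2 × [S^2-]  ⇒  [S^2-] = 5.6 x 10^-19 M.
The salt with the lower threshold [S^2-] precipitates first: Tl2S.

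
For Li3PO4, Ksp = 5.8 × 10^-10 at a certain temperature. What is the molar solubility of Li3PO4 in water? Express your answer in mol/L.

2.2e-3 M

Li3PO4(s) ⇌ 3 Li^+(aq) + PO4^3-(aq)
Ksp = [Li^+]^3[PO4^3-]
If s mol/L of Li3PO4 dissolves, [Li^+] = 3s and [PO4^3-] = s.
Ksp = (3s)^3s = 27s^4
s^4 = 5.8 × 10^-10 / 27, so s = 2.2 × 10^-3 M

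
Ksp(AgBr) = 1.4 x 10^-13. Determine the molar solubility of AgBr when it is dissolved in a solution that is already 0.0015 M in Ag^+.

AgBr(s) <=> Ag^+ + Br^-
Ksp = [Ag^+][Br^-]
Let s = moles of AgBr that dissolve per litre. [Ag^+] = 0.0015 + s ≈ 0.0015, [Br^-] = s (since the Ag^+ already present dominates).
Ksp ≈ 0.0015 × s
s = 9.3 x 10^-11 M
Check: s = 9.3 × 10^-11 ≪ 0.0015, so the approximation is valid.

s ≈ 9.3 x 10^-11 M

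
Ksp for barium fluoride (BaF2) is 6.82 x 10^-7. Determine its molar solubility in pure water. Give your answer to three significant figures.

BaF2(s) ⇌ Ba^2+(aq) + 2 F^-(aq)
Ksp = [Ba^2+][F^-]^2
If s mol/L of BaF2 dissolves, [Ba^2+] = s and [F^-] = 2s.
Ksp = s(2s)^2 = 4s^3
Solving, s = (6.82 x 10^-7/4)^(1/3) = 5.55 × 10^-3 M

s = 5.55 x 10^-3 M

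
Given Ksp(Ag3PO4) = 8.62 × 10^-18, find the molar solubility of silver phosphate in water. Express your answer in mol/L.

2.38 x 10^-5 M

Ag3PO4(s) <=> 3 Ag^+ + PO4^3-
Ksp = [Ag^+]^3[PO4^3-]
If s mol/L of Ag3PO4 dissolves, [Ag^+] = 3s and [PO4^3-] = s.
Substituting: Ksp = (3s)^3s = 27s^4
Solving, s = (8.62 × 10^-18/27)^(1/4) = 2.38 x 10^-5 M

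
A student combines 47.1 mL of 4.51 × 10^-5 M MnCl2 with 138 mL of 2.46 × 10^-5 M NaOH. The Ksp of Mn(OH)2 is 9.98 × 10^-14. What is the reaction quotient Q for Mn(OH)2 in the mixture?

Total volume = 47.1 + 138 = 185.1 mL.
[Mn^2+] = 4.51 × 10^-5 × (47.1/185.1) = 1.148 × 10^-5 M
[OH^-] = 2.46 × 10^-5 × (138/185.1) = 1.834 x 10^-5 M
Mn(OH)2(s) ⇌ Mn^2+ + 2 OH^-, so Q = [Mn^2+][OH^-]^2
Q = (1.148 x 10^-5)(1.834 × 10^-5)^2 = 3.86 × 10^-15
Q < Ksp, so no precipitate of Mn(OH)2 forms.

3.86 × 10^-15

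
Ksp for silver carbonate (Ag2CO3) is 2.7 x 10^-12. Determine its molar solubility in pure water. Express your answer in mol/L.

Ag2CO3(s) ⇌ 2 Ag^+ + CO3^2-
Ksp = [Ag^+]^2[CO3^2-]
Let s = molar solubility. Then [Ag^+] = 2s and [CO3^2-] = s.
Ksp = (2s)^2s = 4s^3
s^3 = 2.7 x 10^-12 / 4, so s = 8.8 x 10^-5 M

8.8 × 10^-5 M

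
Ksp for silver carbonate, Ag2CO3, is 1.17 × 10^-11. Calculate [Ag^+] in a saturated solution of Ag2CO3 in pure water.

2.86 × 10^-4 M

Ag2CO3(s) ⇌ 2 Ag^+(aq) + CO3^2-(aq)
Ksp = [Ag^+]^2[CO3^2-]
Let s = molar solubility. Then [Ag^+] = 2s and [CO3^2-] = s.
Substituting: Ksp = (2s)^2s = 4s^3
Solving, s = (1.17 × 10^-11/4)^(1/3) = 1.430 x 10^-4 M
[Ag^+] = 2s = 2.86 × 10^-4 M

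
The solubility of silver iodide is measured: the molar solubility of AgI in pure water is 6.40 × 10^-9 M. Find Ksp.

Ksp ≈ 4.10 x 10^-17

AgI(s) <=> Ag^+ + I^-
If s mol/L of AgI dissolves, [Ag^+] = s and [I^-] = s.
Ksp = [Ag^+][I^-]
Ksp = s × s = s^2
With s = 6.40 x 10^-9: Ksp = 4.10 x 10^-17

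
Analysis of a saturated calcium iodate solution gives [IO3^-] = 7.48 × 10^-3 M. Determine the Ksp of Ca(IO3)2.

Ca(IO3)2(s) ⇌ Ca^2+(aq) + 2 IO3^-(aq)
Stoichiometry gives [Ca^2+] = (1/2)[IO3^-] = 3.740 × 10^-3 M.
Ksp = [Ca^2+][IO3^-]^2
Ksp = 3.740 × 10^-3 × (7.48 x 10^-3)^2 = 2.09 x 10^-7

Ksp ≈ 2.09 × 10^-7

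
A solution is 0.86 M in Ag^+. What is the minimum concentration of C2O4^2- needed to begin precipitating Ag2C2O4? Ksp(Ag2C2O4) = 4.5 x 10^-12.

[C2O4^2-] = 6.1 × 10^-12 M

Ag2C2O4(s) <=> 2 Ag^+(aq) + C2O4^2-(aq)
Ksp = [Ag^+]^2[C2O4^2-]
Precipitation begins when Q = Ksp. With [Ag^+] = 0.86 M:
4.5 x 10^-12 = (0.86)^2 × [C2O4^2-]
[C2O4^2-] = (4.5 x 10^-12 / 7.40 × 10^-1) = 6.1 × 10^-12 M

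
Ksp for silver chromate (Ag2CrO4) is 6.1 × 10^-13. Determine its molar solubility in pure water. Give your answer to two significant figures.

Ag2CrO4(s) ⇌ 2 Ag^+ + CrO4^2-
Ksp = [Ag^+]^2[CrO4^2-]
Let s = molar solubility. Then [Ag^+] = 2s and [CrO4^2-] = s.
Substituting: Ksp = (2s)^2s = 4s^3
Solving, s = (6.1 × 10^-13/4)^(1/3) = 5.3 x 10^-5 M

s ≈ 5.3 × 10^-5 M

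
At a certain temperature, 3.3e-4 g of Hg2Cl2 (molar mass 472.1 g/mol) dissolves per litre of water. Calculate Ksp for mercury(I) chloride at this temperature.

Molar solubility s = (3.3 × 10^-4 g/L) / (472.1 g/mol) = 6.99 x 10^-7 M.
Hg2Cl2(s) ⇌ Hg2^2+(aq) + 2 Cl^-(aq)
Let s = molar solubility. Then [Hg2^2+] = s and [Cl^-] = 2s.
Ksp = [Hg2^2+][Cl^-]^2
Ksp = s(2s)^2 = 4s^3
With s = 6.99 x 10^-7: Ksp = 1.4 × 10^-18

Ksp = 1.4 x 10^-18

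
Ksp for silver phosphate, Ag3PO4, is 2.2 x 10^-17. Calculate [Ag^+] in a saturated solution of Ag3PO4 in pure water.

Ag3PO4(s) <=> 3 Ag^+ + PO4^3-
Ksp = [Ag^+]^3[PO4^3-]
Let s = molar solubility. Then [Ag^+] = 3s and [PO4^3-] = s.
Ksp = (3s)^3s = 27s^4
s^4 = 2.2 x 10^-17 / 27, so s = 3.00 × 10^-5 M
[Ag^+] = 3s = 9.0 × 10^-5 M

[Ag^+] ≈ 9.0 × 10^-5 M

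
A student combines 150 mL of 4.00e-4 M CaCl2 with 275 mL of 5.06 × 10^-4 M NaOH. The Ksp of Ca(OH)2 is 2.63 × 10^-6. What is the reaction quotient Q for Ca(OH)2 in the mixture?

Total volume = 150 + 275 = 425 mL.
[Ca^2+] = 4.00 × 10^-4 × (150/425) = 1.412 × 10^-4 M
[OH^-] = 5.06 x 10^-4 × (275/425) = 3.274 × 10^-4 M
Ca(OH)2(s) ⇌ Ca^2+(aq) + 2 OH^-(aq), so Q = [Ca^2+][OH^-]^2
Q = (1.412 x 10^-4)(3.274 × 10^-4)^2 = 1.51 x 10^-11
Q < Ksp, so no precipitate of Ca(OH)2 forms.

Q ≈ 1.51e-11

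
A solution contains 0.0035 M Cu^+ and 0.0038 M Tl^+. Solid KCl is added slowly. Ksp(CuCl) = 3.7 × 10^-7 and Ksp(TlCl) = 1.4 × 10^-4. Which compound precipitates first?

CuCl

Each salt begins to precipitate when Q = Ksp, i.e. when [Cl^-] reaches its threshold.
For CuCl: 3.7 × 10^-7 = 0.0035 × [Cl^-]  ⇒  [Cl^-] = 1.1 × 10^-4 M.
For TlCl: 1.4 × 10^-4 = 0.0038 × [Cl^-]  ⇒  [Cl^-] = 3.7 × 10^-2 M.
The salt with the lower threshold [Cl^-] precipitates first: CuCl.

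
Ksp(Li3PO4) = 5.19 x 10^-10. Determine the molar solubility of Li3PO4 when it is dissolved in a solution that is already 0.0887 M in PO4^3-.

Li3PO4(s) <=> 3 Li^+(aq) + PO4^3-(aq)
Ksp = [Li^+]^3[PO4^3-]
If s mol/L dissolves here, [Li^+] = 3s, [PO4^3-] = 0.0887 + s ≈ 0.0887 (common-ion effect: PO4^3- is already 0.0887 M).
Ksp ≈ (3s)^3 × 0.0887
s = 6.01 x 10^-4 M
Check: s = 6.0 × 10^-4 ≪ 0.0887, so the approximation is valid.

s ≈ 6.01e-4 M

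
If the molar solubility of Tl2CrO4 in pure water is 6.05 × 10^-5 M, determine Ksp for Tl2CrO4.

Tl2CrO4(s) <=> 2 Tl^+(aq) + CrO4^2-(aq)
If s mol/L of Tl2CrO4 dissolves, [Tl^+] = 2s and [CrO4^2-] = s.
Ksp = [Tl^+]^2[CrO4^2-]
Substituting: Ksp = (2s)^2s = 4s^3
Ksp = 4 × (6.05 × 10^-5)^3 = 8.86 x 10^-13

Ksp ≈ 8.86 x 10^-13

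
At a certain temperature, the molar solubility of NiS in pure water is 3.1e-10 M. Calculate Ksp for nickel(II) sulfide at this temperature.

Ksp ≈ 9.6e-20

NiS(s) ⇌ Ni^2+ + S^2-
If s mol/L of NiS dissolves, [Ni^2+] = s and [S^2-] = s.
Ksp = [Ni^2+][S^2-]
Ksp = (s)(s) = s^2
Ksp = (3.1 × 10^-10)^2 = 9.6 × 10^-20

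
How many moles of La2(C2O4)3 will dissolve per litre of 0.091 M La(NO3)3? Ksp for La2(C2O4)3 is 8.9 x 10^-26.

La2(C2O4)3(s) ⇌ 2 La^3+ + 3 C2O4^2-
Ksp = [La^3+]^2[C2O4^2-]^3
Let s be the molar solubility in this solution. [La^3+] = 0.091 + 2s ≈ 0.091, [C2O4^2-] = 3s (since La^3+ from La(NO3)3 dominates).
Ksp ≈ (0.091)^2 × (3s)^3
s = 7.4 x 10^-9 M
Check: 2s = 1.5 × 10^-8 ≪ 0.091, so the approximation is valid.

7.4 × 10^-9 M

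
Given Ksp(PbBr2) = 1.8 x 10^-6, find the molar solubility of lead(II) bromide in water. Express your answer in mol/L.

PbBr2(s) ⇌ Pb^2+ + 2 Br^-
Ksp = [Pb^2+][Br^-]^2
If s mol/L of PbBr2 dissolves, [Pb^2+] = s and [Br^-] = 2s.
Substituting: Ksp = s(2s)^2 = 4s^3
s = (1.8 x 10^-6 / 4)^(1/3) = 7.7 × 10^-3 M

7.7e-3 M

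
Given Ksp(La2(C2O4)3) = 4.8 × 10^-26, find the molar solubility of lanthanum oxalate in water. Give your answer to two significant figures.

3.4e-6 M

La2(C2O4)3(s) <=> 2 La^3+(aq) + 3 C2O4^2-(aq)
Ksp = [La^3+]^2[C2O4^2-]^3
For each mole of La2(C2O4)3 that dissolves: [La^3+] = 2s, [C2O4^2-] = 3s.
Ksp = (2s)^2(3s)^3 = 108s^5
Solving, s = (4.8 × 10^-26/108)^(1/5) = 3.4 × 10^-6 M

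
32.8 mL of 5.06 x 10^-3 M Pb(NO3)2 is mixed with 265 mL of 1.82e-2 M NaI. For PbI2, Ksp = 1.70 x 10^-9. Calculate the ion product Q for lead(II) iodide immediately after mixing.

1.46e-7

Total volume = 32.8 + 265 = 297.8 mL.
[Pb^2+] = 5.06 × 10^-3 × (32.8/297.8) = 5.573 × 10^-4 M
[I^-] = 1.82 × 10^-2 × (265/297.8) = 1.620 x 10^-2 M
PbI2(s) ⇌ Pb^2+(aq) + 2 I^-(aq), so Q = [Pb^2+][I^-]^2
Q = (5.573 × 10^-4)(1.620 × 10^-2)^2 = 1.46 × 10^-7
Q > Ksp, so PbI2 will precipitate.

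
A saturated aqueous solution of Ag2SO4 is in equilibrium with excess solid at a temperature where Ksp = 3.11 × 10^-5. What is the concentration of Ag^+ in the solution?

Ag2SO4(s) ⇌ 2 Ag^+ + SO4^2-
Ksp = [Ag^+]^2[SO4^2-]
For each mole of Ag2SO4 that dissolves: [Ag^+] = 2s, [SO4^2-] = s.
Substituting: Ksp = (2s)^2s = 4s^3
s^3 = 3.11 × 10^-5 / 4, so s = 1.981 × 10^-2 M
[Ag^+] = 2s = 3.96 × 10^-2 M

[Ag^+] ≈ 3.96e-2 M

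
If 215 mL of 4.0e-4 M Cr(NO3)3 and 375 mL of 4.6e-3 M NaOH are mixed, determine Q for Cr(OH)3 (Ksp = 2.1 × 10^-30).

Q = 3.6 × 10^-12

Total volume = 215 + 375 = 590 mL.
[Cr^3+] = 4.0 × 10^-4 × (215/590) = 1.46 x 10^-4 M
[OH^-] = 4.6 × 10^-3 × (375/590) = 2.92 × 10^-3 M
Cr(OH)3(s) <=> Cr^3+ + 3 OH^-, so Q = [Cr^3+][OH^-]^3
Q = (1.46 × 10^-4)(2.92 × 10^-3)^3 = 3.6 × 10^-12
Q > Ksp, so Cr(OH)3 will precipitate.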